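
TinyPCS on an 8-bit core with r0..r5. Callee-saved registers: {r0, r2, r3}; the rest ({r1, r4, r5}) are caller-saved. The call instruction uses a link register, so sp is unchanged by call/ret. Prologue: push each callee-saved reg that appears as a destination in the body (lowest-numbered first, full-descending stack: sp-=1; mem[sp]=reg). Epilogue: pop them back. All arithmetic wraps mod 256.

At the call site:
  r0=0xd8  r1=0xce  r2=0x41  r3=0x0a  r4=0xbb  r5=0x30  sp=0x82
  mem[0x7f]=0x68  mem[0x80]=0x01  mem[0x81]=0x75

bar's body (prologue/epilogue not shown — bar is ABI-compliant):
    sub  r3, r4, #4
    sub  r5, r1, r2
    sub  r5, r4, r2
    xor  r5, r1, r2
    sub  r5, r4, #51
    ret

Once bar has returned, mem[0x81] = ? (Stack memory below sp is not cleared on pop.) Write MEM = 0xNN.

MEM = 0x0a

prologue: push r3 -> mem[0x81]=0x0a, sp=0x81
body[0] sub  r3, r4, #4 -> r3=0xb7
body[1] sub  r5, r1, r2 -> r5=0x8d
body[2] sub  r5, r4, r2 -> r5=0x7a
body[3] xor  r5, r1, r2 -> r5=0x8f
body[4] sub  r5, r4, #51 -> r5=0x88
epilogue: pop r3=0x0a, sp=0x82
prologue pushed ['r3'] at ['0x81']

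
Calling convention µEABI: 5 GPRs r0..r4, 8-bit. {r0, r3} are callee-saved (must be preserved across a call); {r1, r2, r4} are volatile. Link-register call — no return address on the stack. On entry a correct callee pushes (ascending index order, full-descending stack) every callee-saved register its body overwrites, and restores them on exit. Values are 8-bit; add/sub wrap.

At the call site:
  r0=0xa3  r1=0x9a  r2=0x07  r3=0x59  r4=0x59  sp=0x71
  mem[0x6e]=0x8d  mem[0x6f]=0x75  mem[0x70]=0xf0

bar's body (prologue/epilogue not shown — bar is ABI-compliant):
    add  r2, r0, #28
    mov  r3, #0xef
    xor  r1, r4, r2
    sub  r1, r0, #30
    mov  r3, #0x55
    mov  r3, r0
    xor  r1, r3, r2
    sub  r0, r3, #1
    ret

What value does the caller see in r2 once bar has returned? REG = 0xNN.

prologue: push r0 → mem[0x70]=0xa3, sp=0x70
prologue: push r3 → mem[0x6f]=0x59, sp=0x6f
body[0] add  r2, r0, #28 → r2=0xbf
body[1] mov  r3, #0xef → r3=0xef
body[2] xor  r1, r4, r2 → r1=0xe6
body[3] sub  r1, r0, #30 → r1=0x85
body[4] mov  r3, #0x55 → r3=0x55
body[5] mov  r3, r0 → r3=0xa3
body[6] xor  r1, r3, r2 → r1=0x1c
body[7] sub  r0, r3, #1 → r0=0xa2
epilogue: pop r3=0x59, sp=0x70
epilogue: pop r0=0xa3, sp=0x71
r2 is caller-saved → body value

REG = 0xbf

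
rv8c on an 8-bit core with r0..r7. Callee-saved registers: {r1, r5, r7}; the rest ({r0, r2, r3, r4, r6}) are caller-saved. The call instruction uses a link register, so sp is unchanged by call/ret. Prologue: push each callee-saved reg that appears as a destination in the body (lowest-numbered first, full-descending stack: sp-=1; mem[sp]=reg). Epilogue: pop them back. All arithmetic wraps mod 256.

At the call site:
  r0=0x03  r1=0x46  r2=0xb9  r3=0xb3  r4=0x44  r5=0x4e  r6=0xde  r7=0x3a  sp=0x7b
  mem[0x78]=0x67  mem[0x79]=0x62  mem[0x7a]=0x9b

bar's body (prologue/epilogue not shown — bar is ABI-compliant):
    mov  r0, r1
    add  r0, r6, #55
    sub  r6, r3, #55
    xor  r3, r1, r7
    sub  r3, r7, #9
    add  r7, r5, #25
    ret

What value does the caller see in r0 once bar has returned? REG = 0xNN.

prologue: push r7 -> mem[0x7a]=0x3a, sp=0x7a
body[0] mov  r0, r1 -> r0=0x46
body[1] add  r0, r6, #55 -> r0=0x15
body[2] sub  r6, r3, #55 -> r6=0x7c
body[3] xor  r3, r1, r7 -> r3=0x7c
body[4] sub  r3, r7, #9 -> r3=0x31
body[5] add  r7, r5, #25 -> r7=0x67
epilogue: pop r7=0x3a, sp=0x7b
r0 is caller-saved -> body value

REG = 0x15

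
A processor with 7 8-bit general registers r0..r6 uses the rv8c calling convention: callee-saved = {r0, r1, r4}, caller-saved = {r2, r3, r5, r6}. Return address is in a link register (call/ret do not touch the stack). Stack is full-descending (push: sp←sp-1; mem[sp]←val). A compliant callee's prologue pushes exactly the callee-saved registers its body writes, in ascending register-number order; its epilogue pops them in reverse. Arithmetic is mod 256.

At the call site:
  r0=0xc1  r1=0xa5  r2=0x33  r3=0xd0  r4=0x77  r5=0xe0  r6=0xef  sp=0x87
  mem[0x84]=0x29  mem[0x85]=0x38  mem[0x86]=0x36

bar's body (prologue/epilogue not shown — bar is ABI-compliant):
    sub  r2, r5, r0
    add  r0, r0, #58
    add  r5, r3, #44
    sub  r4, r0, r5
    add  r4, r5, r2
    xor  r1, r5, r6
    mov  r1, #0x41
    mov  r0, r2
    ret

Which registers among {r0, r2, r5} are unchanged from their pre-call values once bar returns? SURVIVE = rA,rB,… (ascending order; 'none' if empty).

prologue: push r0 -> mem[0x86]=0xc1, sp=0x86
prologue: push r1 -> mem[0x85]=0xa5, sp=0x85
prologue: push r4 -> mem[0x84]=0x77, sp=0x84
body[0] sub  r2, r5, r0 -> r2=0x1f
body[1] add  r0, r0, #58 -> r0=0xfb
body[2] add  r5, r3, #44 -> r5=0xfc
body[3] sub  r4, r0, r5 -> r4=0xff
body[4] add  r4, r5, r2 -> r4=0x1b
body[5] xor  r1, r5, r6 -> r1=0x13
body[6] mov  r1, #0x41 -> r1=0x41
body[7] mov  r0, r2 -> r0=0x1f
epilogue: pop r4=0x77, sp=0x85
epilogue: pop r1=0xa5, sp=0x86
epilogue: pop r0=0xc1, sp=0x87
r0: callee-saved, written=True
r2: caller-saved, written=True
r5: caller-saved, written=True

SURVIVE = r0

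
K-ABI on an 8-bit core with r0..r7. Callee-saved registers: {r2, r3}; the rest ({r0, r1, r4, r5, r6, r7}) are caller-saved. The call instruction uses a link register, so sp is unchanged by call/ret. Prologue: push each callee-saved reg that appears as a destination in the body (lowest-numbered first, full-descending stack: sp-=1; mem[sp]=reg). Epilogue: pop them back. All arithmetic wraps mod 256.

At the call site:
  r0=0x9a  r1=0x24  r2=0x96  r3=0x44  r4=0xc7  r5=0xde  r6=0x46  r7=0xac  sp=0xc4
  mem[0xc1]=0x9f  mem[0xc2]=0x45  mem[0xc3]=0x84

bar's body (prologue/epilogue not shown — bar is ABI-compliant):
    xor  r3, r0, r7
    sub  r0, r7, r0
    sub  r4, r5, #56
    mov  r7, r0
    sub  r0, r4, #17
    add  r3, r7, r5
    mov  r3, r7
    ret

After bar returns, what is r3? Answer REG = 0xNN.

REG = 0x44

prologue: push r3 -> mem[0xc3]=0x44, sp=0xc3
body[0] xor  r3, r0, r7 -> r3=0x36
body[1] sub  r0, r7, r0 -> r0=0x12
body[2] sub  r4, r5, #56 -> r4=0xa6
body[3] mov  r7, r0 -> r7=0x12
body[4] sub  r0, r4, #17 -> r0=0x95
body[5] add  r3, r7, r5 -> r3=0xf0
body[6] mov  r3, r7 -> r3=0x12
epilogue: pop r3=0x44, sp=0xc4
r3 is callee-saved -> restored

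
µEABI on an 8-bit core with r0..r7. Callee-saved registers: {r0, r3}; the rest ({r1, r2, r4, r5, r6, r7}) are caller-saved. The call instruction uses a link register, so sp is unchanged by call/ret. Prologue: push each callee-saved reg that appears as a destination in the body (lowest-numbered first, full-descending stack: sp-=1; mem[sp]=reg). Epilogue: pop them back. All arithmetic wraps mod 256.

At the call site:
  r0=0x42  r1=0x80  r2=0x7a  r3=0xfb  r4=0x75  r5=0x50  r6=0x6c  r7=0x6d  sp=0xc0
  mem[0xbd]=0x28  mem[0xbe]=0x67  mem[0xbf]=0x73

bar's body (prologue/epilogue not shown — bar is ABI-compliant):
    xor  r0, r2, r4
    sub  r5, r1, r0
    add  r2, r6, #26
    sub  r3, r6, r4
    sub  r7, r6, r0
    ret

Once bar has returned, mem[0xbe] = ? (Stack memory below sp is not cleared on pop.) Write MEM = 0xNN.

prologue: push r0 -> mem[0xbf]=0x42, sp=0xbf
prologue: push r3 -> mem[0xbe]=0xfb, sp=0xbe
body[0] xor  r0, r2, r4 -> r0=0x0f
body[1] sub  r5, r1, r0 -> r5=0x71
body[2] add  r2, r6, #26 -> r2=0x86
body[3] sub  r3, r6, r4 -> r3=0xf7
body[4] sub  r7, r6, r0 -> r7=0x5d
epilogue: pop r3=0xfb, sp=0xbf
epilogue: pop r0=0x42, sp=0xc0
prologue pushed ['r0', 'r3'] at ['0xbf', '0xbe']

MEM = 0xfb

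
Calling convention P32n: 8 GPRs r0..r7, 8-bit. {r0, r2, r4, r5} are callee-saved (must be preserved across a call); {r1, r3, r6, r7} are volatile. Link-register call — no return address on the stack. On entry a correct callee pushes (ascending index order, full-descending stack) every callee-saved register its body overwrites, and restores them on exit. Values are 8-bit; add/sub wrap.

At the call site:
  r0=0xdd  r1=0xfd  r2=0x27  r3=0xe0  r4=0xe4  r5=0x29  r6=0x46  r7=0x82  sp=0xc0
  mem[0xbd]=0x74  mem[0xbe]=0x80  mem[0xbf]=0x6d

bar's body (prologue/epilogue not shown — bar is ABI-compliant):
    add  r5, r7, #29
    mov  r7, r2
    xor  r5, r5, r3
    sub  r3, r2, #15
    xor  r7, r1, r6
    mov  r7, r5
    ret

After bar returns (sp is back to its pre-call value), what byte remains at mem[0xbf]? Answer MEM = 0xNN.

MEM = 0x29

prologue: push r5 → mem[0xbf]=0x29, sp=0xbf
body[0] add  r5, r7, #29 → r5=0x9f
body[1] mov  r7, r2 → r7=0x27
body[2] xor  r5, r5, r3 → r5=0x7f
body[3] sub  r3, r2, #15 → r3=0x18
body[4] xor  r7, r1, r6 → r7=0xbb
body[5] mov  r7, r5 → r7=0x7f
epilogue: pop r5=0x29, sp=0xc0
prologue pushed ['r5'] at ['0xbf']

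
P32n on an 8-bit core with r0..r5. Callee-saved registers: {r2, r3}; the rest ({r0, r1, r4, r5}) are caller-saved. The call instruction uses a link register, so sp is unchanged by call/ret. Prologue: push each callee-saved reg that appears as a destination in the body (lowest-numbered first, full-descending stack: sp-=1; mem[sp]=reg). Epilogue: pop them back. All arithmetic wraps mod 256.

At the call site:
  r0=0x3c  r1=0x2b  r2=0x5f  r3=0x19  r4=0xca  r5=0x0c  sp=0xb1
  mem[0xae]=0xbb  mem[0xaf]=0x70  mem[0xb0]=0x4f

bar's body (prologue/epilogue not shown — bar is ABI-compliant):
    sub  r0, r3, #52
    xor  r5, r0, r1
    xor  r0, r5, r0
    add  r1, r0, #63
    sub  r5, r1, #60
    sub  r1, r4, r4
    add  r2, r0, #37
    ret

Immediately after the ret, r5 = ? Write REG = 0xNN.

prologue: push r2 -> mem[0xb0]=0x5f, sp=0xb0
body[0] sub  r0, r3, #52 -> r0=0xe5
body[1] xor  r5, r0, r1 -> r5=0xce
body[2] xor  r0, r5, r0 -> r0=0x2b
body[3] add  r1, r0, #63 -> r1=0x6a
body[4] sub  r5, r1, #60 -> r5=0x2e
body[5] sub  r1, r4, r4 -> r1=0x00
body[6] add  r2, r0, #37 -> r2=0x50
epilogue: pop r2=0x5f, sp=0xb1
r5 is caller-saved -> body value

REG = 0x2e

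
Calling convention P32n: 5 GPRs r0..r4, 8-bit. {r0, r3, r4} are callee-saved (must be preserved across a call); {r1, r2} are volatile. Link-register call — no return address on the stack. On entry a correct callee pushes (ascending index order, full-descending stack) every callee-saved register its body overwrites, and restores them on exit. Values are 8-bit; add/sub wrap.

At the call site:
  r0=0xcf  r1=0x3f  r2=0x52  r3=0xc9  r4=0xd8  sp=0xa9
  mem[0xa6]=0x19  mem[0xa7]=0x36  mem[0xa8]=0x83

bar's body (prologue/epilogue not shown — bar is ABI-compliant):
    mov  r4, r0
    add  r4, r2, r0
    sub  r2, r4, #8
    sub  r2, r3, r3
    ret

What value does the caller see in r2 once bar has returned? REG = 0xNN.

REG = 0x00

prologue: push r4 -> mem[0xa8]=0xd8, sp=0xa8
body[0] mov  r4, r0 -> r4=0xcf
body[1] add  r4, r2, r0 -> r4=0x21
body[2] sub  r2, r4, #8 -> r2=0x19
body[3] sub  r2, r3, r3 -> r2=0x00
epilogue: pop r4=0xd8, sp=0xa9
r2 is caller-saved -> body value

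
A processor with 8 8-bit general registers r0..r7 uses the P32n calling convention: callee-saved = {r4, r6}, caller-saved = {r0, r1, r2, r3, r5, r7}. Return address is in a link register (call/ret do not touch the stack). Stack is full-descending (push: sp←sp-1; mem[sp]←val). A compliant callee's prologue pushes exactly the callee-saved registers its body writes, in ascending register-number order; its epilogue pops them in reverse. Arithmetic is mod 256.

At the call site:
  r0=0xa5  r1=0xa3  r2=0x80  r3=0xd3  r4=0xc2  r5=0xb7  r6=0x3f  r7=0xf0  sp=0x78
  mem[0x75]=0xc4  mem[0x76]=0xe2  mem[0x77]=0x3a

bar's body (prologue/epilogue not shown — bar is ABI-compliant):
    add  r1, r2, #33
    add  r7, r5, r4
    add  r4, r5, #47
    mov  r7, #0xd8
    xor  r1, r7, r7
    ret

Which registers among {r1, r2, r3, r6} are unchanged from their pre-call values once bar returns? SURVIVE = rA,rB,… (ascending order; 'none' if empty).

prologue: push r4 → mem[0x77]=0xc2, sp=0x77
body[0] add  r1, r2, #33 → r1=0xa1
body[1] add  r7, r5, r4 → r7=0x79
body[2] add  r4, r5, #47 → r4=0xe6
body[3] mov  r7, #0xd8 → r7=0xd8
body[4] xor  r1, r7, r7 → r1=0x00
epilogue: pop r4=0xc2, sp=0x78
r1: caller-saved, written=True
r2: caller-saved, written=False
r3: caller-saved, written=False
r6: callee-saved, written=False

SURVIVE = r2,r3,r6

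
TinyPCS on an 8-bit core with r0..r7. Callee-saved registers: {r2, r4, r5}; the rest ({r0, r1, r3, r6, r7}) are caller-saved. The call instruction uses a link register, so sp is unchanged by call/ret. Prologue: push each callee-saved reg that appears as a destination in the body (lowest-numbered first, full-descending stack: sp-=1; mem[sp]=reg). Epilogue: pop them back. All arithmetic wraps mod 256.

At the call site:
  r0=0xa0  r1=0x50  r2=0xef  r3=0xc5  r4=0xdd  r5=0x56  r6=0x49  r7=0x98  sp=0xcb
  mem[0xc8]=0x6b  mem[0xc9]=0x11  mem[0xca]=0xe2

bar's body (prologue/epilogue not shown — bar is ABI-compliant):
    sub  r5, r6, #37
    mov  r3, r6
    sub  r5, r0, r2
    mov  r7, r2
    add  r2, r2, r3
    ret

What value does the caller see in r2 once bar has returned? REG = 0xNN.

REG = 0xef

prologue: push r2 → mem[0xca]=0xef, sp=0xca
prologue: push r5 → mem[0xc9]=0x56, sp=0xc9
body[0] sub  r5, r6, #37 → r5=0x24
body[1] mov  r3, r6 → r3=0x49
body[2] sub  r5, r0, r2 → r5=0xb1
body[3] mov  r7, r2 → r7=0xef
body[4] add  r2, r2, r3 → r2=0x38
epilogue: pop r5=0x56, sp=0xca
epilogue: pop r2=0xef, sp=0xcb
r2 is callee-saved → restored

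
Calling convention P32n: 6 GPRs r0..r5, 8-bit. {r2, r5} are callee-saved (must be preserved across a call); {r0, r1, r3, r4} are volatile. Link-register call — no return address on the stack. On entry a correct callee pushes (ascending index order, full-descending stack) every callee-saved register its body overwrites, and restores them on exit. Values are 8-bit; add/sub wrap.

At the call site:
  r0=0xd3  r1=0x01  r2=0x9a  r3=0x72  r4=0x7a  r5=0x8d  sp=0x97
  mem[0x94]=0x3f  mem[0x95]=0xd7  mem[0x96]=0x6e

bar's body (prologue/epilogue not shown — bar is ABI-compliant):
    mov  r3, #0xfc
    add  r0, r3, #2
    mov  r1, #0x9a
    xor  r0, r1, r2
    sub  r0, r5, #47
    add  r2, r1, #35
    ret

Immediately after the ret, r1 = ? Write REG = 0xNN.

prologue: push r2 → mem[0x96]=0x9a, sp=0x96
body[0] mov  r3, #0xfc → r3=0xfc
body[1] add  r0, r3, #2 → r0=0xfe
body[2] mov  r1, #0x9a → r1=0x9a
body[3] xor  r0, r1, r2 → r0=0x00
body[4] sub  r0, r5, #47 → r0=0x5e
body[5] add  r2, r1, #35 → r2=0xbd
epilogue: pop r2=0x9a, sp=0x97
r1 is caller-saved → body value

REG = 0x9a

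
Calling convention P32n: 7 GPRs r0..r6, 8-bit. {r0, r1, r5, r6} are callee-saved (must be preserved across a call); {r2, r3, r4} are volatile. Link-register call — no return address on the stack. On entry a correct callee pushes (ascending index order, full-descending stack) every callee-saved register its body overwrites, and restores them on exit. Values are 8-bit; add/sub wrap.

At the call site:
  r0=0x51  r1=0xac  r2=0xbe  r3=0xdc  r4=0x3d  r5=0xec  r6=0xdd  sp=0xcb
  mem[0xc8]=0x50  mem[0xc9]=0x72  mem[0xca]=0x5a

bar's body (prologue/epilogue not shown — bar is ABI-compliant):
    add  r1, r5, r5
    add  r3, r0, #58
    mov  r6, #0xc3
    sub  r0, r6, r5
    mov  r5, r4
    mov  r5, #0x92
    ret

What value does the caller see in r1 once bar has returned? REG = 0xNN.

REG = 0xac

prologue: push r0 → mem[0xca]=0x51, sp=0xca
prologue: push r1 → mem[0xc9]=0xac, sp=0xc9
prologue: push r5 → mem[0xc8]=0xec, sp=0xc8
prologue: push r6 → mem[0xc7]=0xdd, sp=0xc7
body[0] add  r1, r5, r5 → r1=0xd8
body[1] add  r3, r0, #58 → r3=0x8b
body[2] mov  r6, #0xc3 → r6=0xc3
body[3] sub  r0, r6, r5 → r0=0xd7
body[4] mov  r5, r4 → r5=0x3d
body[5] mov  r5, #0x92 → r5=0x92
epilogue: pop r6=0xdd, sp=0xc8
epilogue: pop r5=0xec, sp=0xc9
epilogue: pop r1=0xac, sp=0xca
epilogue: pop r0=0x51, sp=0xcb
r1 is callee-saved → restored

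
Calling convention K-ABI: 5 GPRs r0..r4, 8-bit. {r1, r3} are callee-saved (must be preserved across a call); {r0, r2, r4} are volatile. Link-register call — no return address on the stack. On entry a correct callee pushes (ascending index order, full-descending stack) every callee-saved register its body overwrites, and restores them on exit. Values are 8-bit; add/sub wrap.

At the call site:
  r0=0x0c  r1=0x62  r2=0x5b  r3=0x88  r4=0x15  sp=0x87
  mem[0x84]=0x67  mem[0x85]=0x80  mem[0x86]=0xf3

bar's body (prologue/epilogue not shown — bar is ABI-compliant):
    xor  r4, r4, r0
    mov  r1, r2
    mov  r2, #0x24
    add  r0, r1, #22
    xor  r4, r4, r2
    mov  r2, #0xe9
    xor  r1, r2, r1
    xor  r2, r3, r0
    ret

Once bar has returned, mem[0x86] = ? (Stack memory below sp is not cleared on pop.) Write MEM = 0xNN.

prologue: push r1 -> mem[0x86]=0x62, sp=0x86
body[0] xor  r4, r4, r0 -> r4=0x19
body[1] mov  r1, r2 -> r1=0x5b
body[2] mov  r2, #0x24 -> r2=0x24
body[3] add  r0, r1, #22 -> r0=0x71
body[4] xor  r4, r4, r2 -> r4=0x3d
body[5] mov  r2, #0xe9 -> r2=0xe9
body[6] xor  r1, r2, r1 -> r1=0xb2
body[7] xor  r2, r3, r0 -> r2=0xf9
epilogue: pop r1=0x62, sp=0x87
prologue pushed ['r1'] at ['0x86']

MEM = 0x62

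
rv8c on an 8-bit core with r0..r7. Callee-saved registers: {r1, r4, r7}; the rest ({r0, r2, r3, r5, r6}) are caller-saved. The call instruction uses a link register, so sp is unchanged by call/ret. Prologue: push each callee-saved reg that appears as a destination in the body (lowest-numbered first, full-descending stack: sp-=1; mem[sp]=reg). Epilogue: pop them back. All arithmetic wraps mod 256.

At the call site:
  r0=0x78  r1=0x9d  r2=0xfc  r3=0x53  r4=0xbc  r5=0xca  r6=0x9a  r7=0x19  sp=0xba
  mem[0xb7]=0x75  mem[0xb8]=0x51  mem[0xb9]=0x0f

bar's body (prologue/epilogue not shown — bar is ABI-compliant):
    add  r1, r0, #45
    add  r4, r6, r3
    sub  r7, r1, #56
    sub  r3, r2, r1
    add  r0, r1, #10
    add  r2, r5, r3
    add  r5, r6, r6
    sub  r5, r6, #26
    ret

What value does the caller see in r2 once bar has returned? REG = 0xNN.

REG = 0x21

prologue: push r1 -> mem[0xb9]=0x9d, sp=0xb9
prologue: push r4 -> mem[0xb8]=0xbc, sp=0xb8
prologue: push r7 -> mem[0xb7]=0x19, sp=0xb7
body[0] add  r1, r0, #45 -> r1=0xa5
body[1] add  r4, r6, r3 -> r4=0xed
body[2] sub  r7, r1, #56 -> r7=0x6d
body[3] sub  r3, r2, r1 -> r3=0x57
body[4] add  r0, r1, #10 -> r0=0xaf
body[5] add  r2, r5, r3 -> r2=0x21
body[6] add  r5, r6, r6 -> r5=0x34
body[7] sub  r5, r6, #26 -> r5=0x80
epilogue: pop r7=0x19, sp=0xb8
epilogue: pop r4=0xbc, sp=0xb9
epilogue: pop r1=0x9d, sp=0xba
r2 is caller-saved -> body value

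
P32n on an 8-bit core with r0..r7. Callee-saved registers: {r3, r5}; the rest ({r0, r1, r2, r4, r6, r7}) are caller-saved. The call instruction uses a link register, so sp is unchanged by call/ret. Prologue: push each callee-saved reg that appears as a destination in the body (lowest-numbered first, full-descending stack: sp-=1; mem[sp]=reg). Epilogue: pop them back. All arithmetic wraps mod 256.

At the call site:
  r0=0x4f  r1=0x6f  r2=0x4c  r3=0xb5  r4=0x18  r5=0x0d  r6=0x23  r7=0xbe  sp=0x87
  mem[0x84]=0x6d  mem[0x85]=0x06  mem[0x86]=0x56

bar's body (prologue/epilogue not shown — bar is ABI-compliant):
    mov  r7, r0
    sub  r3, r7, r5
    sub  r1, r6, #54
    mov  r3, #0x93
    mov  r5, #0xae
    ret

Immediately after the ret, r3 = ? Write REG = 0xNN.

prologue: push r3 → mem[0x86]=0xb5, sp=0x86
prologue: push r5 → mem[0x85]=0x0d, sp=0x85
body[0] mov  r7, r0 → r7=0x4f
body[1] sub  r3, r7, r5 → r3=0x42
body[2] sub  r1, r6, #54 → r1=0xed
body[3] mov  r3, #0x93 → r3=0x93
body[4] mov  r5, #0xae → r5=0xae
epilogue: pop r5=0x0d, sp=0x86
epilogue: pop r3=0xb5, sp=0x87
r3 is callee-saved → restored

REG = 0xb5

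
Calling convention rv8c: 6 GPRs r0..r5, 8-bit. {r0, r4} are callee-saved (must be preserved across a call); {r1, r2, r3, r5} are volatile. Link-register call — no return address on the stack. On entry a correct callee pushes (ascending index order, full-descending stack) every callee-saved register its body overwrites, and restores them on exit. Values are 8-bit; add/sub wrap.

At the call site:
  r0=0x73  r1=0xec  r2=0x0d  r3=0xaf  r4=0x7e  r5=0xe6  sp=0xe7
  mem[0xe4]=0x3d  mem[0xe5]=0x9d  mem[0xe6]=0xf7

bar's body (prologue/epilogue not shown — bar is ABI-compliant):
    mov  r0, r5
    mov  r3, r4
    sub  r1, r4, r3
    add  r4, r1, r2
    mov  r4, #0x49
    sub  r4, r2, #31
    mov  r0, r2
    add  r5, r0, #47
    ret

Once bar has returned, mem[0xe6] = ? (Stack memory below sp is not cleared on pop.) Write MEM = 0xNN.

prologue: push r0 -> mem[0xe6]=0x73, sp=0xe6
prologue: push r4 -> mem[0xe5]=0x7e, sp=0xe5
body[0] mov  r0, r5 -> r0=0xe6
body[1] mov  r3, r4 -> r3=0x7e
body[2] sub  r1, r4, r3 -> r1=0x00
body[3] add  r4, r1, r2 -> r4=0x0d
body[4] mov  r4, #0x49 -> r4=0x49
body[5] sub  r4, r2, #31 -> r4=0xee
body[6] mov  r0, r2 -> r0=0x0d
body[7] add  r5, r0, #47 -> r5=0x3c
epilogue: pop r4=0x7e, sp=0xe6
epilogue: pop r0=0x73, sp=0xe7
prologue pushed ['r0', 'r4'] at ['0xe6', '0xe5']

MEM = 0x73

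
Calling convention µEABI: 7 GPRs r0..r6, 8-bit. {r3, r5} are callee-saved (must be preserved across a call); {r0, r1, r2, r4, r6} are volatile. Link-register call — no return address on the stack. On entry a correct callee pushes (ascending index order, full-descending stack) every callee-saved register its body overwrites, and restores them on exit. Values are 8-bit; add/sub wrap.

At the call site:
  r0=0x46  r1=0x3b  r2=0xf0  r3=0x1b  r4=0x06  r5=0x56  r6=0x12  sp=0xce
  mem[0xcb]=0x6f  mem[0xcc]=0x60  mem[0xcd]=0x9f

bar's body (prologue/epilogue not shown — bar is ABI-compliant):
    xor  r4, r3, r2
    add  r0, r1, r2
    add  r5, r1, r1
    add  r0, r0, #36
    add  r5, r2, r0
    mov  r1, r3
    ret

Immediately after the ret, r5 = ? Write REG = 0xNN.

REG = 0x56

prologue: push r5 → mem[0xcd]=0x56, sp=0xcd
body[0] xor  r4, r3, r2 → r4=0xeb
body[1] add  r0, r1, r2 → r0=0x2b
body[2] add  r5, r1, r1 → r5=0x76
body[3] add  r0, r0, #36 → r0=0x4f
body[4] add  r5, r2, r0 → r5=0x3f
body[5] mov  r1, r3 → r1=0x1b
epilogue: pop r5=0x56, sp=0xce
r5 is callee-saved → restored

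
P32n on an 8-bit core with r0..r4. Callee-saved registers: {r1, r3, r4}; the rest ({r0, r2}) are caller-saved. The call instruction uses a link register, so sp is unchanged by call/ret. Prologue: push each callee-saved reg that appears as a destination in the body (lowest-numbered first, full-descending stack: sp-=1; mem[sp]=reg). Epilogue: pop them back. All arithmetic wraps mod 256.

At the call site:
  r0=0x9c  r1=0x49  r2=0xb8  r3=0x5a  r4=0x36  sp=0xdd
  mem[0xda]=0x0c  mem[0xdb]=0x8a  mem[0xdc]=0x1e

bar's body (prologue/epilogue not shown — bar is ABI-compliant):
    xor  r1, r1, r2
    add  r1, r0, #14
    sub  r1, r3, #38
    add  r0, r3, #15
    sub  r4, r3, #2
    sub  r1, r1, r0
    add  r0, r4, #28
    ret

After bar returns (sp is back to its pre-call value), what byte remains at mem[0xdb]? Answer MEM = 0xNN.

MEM = 0x36

prologue: push r1 -> mem[0xdc]=0x49, sp=0xdc
prologue: push r4 -> mem[0xdb]=0x36, sp=0xdb
body[0] xor  r1, r1, r2 -> r1=0xf1
body[1] add  r1, r0, #14 -> r1=0xaa
body[2] sub  r1, r3, #38 -> r1=0x34
body[3] add  r0, r3, #15 -> r0=0x69
body[4] sub  r4, r3, #2 -> r4=0x58
body[5] sub  r1, r1, r0 -> r1=0xcb
body[6] add  r0, r4, #28 -> r0=0x74
epilogue: pop r4=0x36, sp=0xdc
epilogue: pop r1=0x49, sp=0xdd
prologue pushed ['r1', 'r4'] at ['0xdc', '0xdb']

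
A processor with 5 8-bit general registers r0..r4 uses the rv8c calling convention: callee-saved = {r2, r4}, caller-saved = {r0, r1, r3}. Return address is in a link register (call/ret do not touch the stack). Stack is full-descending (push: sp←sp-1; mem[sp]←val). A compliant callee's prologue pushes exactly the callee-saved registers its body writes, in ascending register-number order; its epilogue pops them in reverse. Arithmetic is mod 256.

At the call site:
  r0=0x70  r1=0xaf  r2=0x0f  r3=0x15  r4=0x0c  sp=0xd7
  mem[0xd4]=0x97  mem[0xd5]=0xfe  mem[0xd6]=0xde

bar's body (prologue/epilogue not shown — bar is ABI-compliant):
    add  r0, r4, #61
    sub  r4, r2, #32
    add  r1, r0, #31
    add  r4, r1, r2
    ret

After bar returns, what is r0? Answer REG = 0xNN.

prologue: push r4 -> mem[0xd6]=0x0c, sp=0xd6
body[0] add  r0, r4, #61 -> r0=0x49
body[1] sub  r4, r2, #32 -> r4=0xef
body[2] add  r1, r0, #31 -> r1=0x68
body[3] add  r4, r1, r2 -> r4=0x77
epilogue: pop r4=0x0c, sp=0xd7
r0 is caller-saved -> body value

REG = 0x49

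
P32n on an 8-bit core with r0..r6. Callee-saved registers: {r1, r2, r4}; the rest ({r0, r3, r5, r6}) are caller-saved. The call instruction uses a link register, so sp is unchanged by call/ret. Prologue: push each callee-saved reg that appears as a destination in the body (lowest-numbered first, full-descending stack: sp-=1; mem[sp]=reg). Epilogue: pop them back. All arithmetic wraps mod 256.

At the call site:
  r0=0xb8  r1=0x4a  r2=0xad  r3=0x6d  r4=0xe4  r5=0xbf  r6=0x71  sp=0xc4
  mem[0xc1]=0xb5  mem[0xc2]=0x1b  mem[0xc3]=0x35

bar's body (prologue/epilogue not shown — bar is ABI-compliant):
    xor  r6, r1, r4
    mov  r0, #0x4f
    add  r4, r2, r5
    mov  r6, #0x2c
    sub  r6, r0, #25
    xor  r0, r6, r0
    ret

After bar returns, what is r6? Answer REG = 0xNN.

prologue: push r4 -> mem[0xc3]=0xe4, sp=0xc3
body[0] xor  r6, r1, r4 -> r6=0xae
body[1] mov  r0, #0x4f -> r0=0x4f
body[2] add  r4, r2, r5 -> r4=0x6c
body[3] mov  r6, #0x2c -> r6=0x2c
body[4] sub  r6, r0, #25 -> r6=0x36
body[5] xor  r0, r6, r0 -> r0=0x79
epilogue: pop r4=0xe4, sp=0xc4
r6 is caller-saved -> body value

REG = 0x36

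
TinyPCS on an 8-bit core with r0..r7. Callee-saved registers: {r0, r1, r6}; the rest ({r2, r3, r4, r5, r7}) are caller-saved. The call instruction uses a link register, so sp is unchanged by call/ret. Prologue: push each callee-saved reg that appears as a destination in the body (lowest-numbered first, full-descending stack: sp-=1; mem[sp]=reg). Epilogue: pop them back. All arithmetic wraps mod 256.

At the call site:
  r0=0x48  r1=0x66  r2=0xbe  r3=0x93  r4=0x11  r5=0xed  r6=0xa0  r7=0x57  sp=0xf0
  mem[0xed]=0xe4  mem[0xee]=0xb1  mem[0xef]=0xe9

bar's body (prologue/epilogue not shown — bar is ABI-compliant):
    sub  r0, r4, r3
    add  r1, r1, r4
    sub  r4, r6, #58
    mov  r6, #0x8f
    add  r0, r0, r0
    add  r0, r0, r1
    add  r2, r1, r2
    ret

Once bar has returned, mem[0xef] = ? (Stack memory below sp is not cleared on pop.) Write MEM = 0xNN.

prologue: push r0 -> mem[0xef]=0x48, sp=0xef
prologue: push r1 -> mem[0xee]=0x66, sp=0xee
prologue: push r6 -> mem[0xed]=0xa0, sp=0xed
body[0] sub  r0, r4, r3 -> r0=0x7e
body[1] add  r1, r1, r4 -> r1=0x77
body[2] sub  r4, r6, #58 -> r4=0x66
body[3] mov  r6, #0x8f -> r6=0x8f
body[4] add  r0, r0, r0 -> r0=0xfc
body[5] add  r0, r0, r1 -> r0=0x73
body[6] add  r2, r1, r2 -> r2=0x35
epilogue: pop r6=0xa0, sp=0xee
epilogue: pop r1=0x66, sp=0xef
epilogue: pop r0=0x48, sp=0xf0
prologue pushed ['r0', 'r1', 'r6'] at ['0xef', '0xee', '0xed']

MEM = 0x48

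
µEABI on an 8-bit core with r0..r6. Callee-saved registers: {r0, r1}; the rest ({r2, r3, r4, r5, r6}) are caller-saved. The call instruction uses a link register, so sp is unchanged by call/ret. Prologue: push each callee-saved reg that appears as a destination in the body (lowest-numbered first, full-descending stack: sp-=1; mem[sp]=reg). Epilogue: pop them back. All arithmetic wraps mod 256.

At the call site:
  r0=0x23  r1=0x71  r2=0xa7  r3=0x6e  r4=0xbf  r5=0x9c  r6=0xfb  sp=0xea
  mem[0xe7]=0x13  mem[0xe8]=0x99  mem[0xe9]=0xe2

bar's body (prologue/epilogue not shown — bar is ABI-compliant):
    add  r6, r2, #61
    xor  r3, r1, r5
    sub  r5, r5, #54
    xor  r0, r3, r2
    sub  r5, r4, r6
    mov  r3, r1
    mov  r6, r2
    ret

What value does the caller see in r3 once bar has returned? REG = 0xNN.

REG = 0x71

prologue: push r0 -> mem[0xe9]=0x23, sp=0xe9
body[0] add  r6, r2, #61 -> r6=0xe4
body[1] xor  r3, r1, r5 -> r3=0xed
body[2] sub  r5, r5, #54 -> r5=0x66
body[3] xor  r0, r3, r2 -> r0=0x4a
body[4] sub  r5, r4, r6 -> r5=0xdb
body[5] mov  r3, r1 -> r3=0x71
body[6] mov  r6, r2 -> r6=0xa7
epilogue: pop r0=0x23, sp=0xea
r3 is caller-saved -> body value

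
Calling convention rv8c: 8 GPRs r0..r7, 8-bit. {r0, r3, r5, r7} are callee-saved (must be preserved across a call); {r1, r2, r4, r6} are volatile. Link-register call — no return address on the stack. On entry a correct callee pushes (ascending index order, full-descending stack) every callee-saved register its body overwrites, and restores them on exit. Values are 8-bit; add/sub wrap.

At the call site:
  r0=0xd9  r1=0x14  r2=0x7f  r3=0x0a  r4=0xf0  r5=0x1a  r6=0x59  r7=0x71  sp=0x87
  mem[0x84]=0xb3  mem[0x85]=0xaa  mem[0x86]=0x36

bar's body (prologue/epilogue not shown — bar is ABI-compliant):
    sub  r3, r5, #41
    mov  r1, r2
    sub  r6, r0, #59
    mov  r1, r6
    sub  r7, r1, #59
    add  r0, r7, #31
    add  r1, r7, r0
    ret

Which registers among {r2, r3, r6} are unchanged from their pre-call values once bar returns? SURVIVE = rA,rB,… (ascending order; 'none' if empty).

SURVIVE = r2,r3

prologue: push r0 → mem[0x86]=0xd9, sp=0x86
prologue: push r3 → mem[0x85]=0x0a, sp=0x85
prologue: push r7 → mem[0x84]=0x71, sp=0x84
body[0] sub  r3, r5, #41 → r3=0xf1
body[1] mov  r1, r2 → r1=0x7f
body[2] sub  r6, r0, #59 → r6=0x9e
body[3] mov  r1, r6 → r1=0x9e
body[4] sub  r7, r1, #59 → r7=0x63
body[5] add  r0, r7, #31 → r0=0x82
body[6] add  r1, r7, r0 → r1=0xe5
epilogue: pop r7=0x71, sp=0x85
epilogue: pop r3=0x0a, sp=0x86
epilogue: pop r0=0xd9, sp=0x87
r2: caller-saved, written=False
r3: callee-saved, written=True
r6: caller-saved, written=True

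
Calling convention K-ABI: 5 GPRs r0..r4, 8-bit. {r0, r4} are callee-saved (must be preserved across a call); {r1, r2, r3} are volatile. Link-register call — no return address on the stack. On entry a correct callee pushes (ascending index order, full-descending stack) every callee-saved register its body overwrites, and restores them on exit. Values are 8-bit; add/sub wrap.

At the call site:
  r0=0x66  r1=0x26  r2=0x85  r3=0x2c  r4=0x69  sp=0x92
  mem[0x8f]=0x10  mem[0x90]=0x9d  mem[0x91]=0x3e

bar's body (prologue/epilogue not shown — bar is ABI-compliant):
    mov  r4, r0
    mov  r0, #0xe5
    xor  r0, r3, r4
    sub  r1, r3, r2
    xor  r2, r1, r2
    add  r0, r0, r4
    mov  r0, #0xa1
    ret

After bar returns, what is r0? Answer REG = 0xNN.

prologue: push r0 -> mem[0x91]=0x66, sp=0x91
prologue: push r4 -> mem[0x90]=0x69, sp=0x90
body[0] mov  r4, r0 -> r4=0x66
body[1] mov  r0, #0xe5 -> r0=0xe5
body[2] xor  r0, r3, r4 -> r0=0x4a
body[3] sub  r1, r3, r2 -> r1=0xa7
body[4] xor  r2, r1, r2 -> r2=0x22
body[5] add  r0, r0, r4 -> r0=0xb0
body[6] mov  r0, #0xa1 -> r0=0xa1
epilogue: pop r4=0x69, sp=0x91
epilogue: pop r0=0x66, sp=0x92
r0 is callee-saved -> restored

REG = 0x66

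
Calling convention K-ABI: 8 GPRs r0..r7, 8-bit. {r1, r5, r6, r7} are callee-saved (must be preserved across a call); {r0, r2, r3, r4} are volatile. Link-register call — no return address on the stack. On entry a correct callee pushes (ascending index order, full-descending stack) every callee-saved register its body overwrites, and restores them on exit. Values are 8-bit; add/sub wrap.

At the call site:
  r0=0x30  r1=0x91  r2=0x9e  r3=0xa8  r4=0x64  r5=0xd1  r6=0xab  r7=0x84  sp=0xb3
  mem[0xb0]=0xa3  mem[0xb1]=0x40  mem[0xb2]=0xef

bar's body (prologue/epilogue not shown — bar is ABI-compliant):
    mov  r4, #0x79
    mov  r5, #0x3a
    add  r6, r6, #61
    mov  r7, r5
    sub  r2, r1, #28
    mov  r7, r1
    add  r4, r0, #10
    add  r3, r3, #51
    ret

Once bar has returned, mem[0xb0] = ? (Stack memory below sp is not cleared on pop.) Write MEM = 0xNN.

MEM = 0x84

prologue: push r5 → mem[0xb2]=0xd1, sp=0xb2
prologue: push r6 → mem[0xb1]=0xab, sp=0xb1
prologue: push r7 → mem[0xb0]=0x84, sp=0xb0
body[0] mov  r4, #0x79 → r4=0x79
body[1] mov  r5, #0x3a → r5=0x3a
body[2] add  r6, r6, #61 → r6=0xe8
body[3] mov  r7, r5 → r7=0x3a
body[4] sub  r2, r1, #28 → r2=0x75
body[5] mov  r7, r1 → r7=0x91
body[6] add  r4, r0, #10 → r4=0x3a
body[7] add  r3, r3, #51 → r3=0xdb
epilogue: pop r7=0x84, sp=0xb1
epilogue: pop r6=0xab, sp=0xb2
epilogue: pop r5=0xd1, sp=0xb3
prologue pushed ['r5', 'r6', 'r7'] at ['0xb2', '0xb1', '0xb0']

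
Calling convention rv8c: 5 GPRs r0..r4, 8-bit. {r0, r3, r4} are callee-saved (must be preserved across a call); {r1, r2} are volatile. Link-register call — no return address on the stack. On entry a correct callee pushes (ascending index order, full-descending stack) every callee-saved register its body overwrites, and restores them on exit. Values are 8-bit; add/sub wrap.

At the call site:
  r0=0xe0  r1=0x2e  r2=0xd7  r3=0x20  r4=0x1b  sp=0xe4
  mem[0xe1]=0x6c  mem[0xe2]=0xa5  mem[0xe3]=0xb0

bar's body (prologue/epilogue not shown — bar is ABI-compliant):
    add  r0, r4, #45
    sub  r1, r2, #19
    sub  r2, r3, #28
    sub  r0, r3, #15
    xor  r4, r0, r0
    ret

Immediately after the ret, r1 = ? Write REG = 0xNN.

REG = 0xc4

prologue: push r0 -> mem[0xe3]=0xe0, sp=0xe3
prologue: push r4 -> mem[0xe2]=0x1b, sp=0xe2
body[0] add  r0, r4, #45 -> r0=0x48
body[1] sub  r1, r2, #19 -> r1=0xc4
body[2] sub  r2, r3, #28 -> r2=0x04
body[3] sub  r0, r3, #15 -> r0=0x11
body[4] xor  r4, r0, r0 -> r4=0x00
epilogue: pop r4=0x1b, sp=0xe3
epilogue: pop r0=0xe0, sp=0xe4
r1 is caller-saved -> body value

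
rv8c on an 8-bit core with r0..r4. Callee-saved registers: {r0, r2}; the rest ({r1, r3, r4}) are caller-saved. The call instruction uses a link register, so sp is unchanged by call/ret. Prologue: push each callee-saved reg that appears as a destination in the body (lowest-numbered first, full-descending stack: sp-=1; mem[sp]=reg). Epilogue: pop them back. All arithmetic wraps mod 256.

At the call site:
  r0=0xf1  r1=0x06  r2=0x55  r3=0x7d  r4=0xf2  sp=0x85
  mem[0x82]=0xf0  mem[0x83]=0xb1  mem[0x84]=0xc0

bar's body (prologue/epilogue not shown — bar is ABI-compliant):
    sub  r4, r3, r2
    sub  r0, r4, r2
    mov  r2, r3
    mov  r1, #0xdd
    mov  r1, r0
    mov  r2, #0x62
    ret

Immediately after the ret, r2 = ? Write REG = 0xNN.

REG = 0x55

prologue: push r0 → mem[0x84]=0xf1, sp=0x84
prologue: push r2 → mem[0x83]=0x55, sp=0x83
body[0] sub  r4, r3, r2 → r4=0x28
body[1] sub  r0, r4, r2 → r0=0xd3
body[2] mov  r2, r3 → r2=0x7d
body[3] mov  r1, #0xdd → r1=0xdd
body[4] mov  r1, r0 → r1=0xd3
body[5] mov  r2, #0x62 → r2=0x62
epilogue: pop r2=0x55, sp=0x84
epilogue: pop r0=0xf1, sp=0x85
r2 is callee-saved → restored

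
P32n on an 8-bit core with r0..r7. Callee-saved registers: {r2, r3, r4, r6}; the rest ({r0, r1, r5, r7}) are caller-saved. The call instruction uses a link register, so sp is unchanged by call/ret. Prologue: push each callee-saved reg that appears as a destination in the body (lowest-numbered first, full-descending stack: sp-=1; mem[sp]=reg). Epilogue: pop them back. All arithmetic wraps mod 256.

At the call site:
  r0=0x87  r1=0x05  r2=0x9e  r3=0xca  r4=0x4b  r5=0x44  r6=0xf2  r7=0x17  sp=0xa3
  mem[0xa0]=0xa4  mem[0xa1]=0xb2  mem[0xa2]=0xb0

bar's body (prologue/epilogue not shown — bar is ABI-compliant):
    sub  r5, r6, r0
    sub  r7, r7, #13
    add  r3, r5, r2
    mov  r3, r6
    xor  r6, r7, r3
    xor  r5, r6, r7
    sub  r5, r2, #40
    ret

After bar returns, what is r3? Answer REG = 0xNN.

prologue: push r3 → mem[0xa2]=0xca, sp=0xa2
prologue: push r6 → mem[0xa1]=0xf2, sp=0xa1
body[0] sub  r5, r6, r0 → r5=0x6b
body[1] sub  r7, r7, #13 → r7=0x0a
body[2] add  r3, r5, r2 → r3=0x09
body[3] mov  r3, r6 → r3=0xf2
body[4] xor  r6, r7, r3 → r6=0xf8
body[5] xor  r5, r6, r7 → r5=0xf2
body[6] sub  r5, r2, #40 → r5=0x76
epilogue: pop r6=0xf2, sp=0xa2
epilogue: pop r3=0xca, sp=0xa3
r3 is callee-saved → restored

REG = 0xca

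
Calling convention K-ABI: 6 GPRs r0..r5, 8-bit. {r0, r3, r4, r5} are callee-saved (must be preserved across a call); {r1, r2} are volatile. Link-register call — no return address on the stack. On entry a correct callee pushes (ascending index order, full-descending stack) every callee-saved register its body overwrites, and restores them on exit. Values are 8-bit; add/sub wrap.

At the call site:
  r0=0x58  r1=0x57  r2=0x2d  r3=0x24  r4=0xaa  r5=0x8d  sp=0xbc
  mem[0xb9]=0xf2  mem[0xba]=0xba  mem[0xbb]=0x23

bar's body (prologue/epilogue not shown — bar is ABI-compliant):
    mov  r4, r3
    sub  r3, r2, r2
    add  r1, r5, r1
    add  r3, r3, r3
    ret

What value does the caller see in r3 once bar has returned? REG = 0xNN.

REG = 0x24

prologue: push r3 -> mem[0xbb]=0x24, sp=0xbb
prologue: push r4 -> mem[0xba]=0xaa, sp=0xba
body[0] mov  r4, r3 -> r4=0x24
body[1] sub  r3, r2, r2 -> r3=0x00
body[2] add  r1, r5, r1 -> r1=0xe4
body[3] add  r3, r3, r3 -> r3=0x00
epilogue: pop r4=0xaa, sp=0xbb
epilogue: pop r3=0x24, sp=0xbc
r3 is callee-saved -> restored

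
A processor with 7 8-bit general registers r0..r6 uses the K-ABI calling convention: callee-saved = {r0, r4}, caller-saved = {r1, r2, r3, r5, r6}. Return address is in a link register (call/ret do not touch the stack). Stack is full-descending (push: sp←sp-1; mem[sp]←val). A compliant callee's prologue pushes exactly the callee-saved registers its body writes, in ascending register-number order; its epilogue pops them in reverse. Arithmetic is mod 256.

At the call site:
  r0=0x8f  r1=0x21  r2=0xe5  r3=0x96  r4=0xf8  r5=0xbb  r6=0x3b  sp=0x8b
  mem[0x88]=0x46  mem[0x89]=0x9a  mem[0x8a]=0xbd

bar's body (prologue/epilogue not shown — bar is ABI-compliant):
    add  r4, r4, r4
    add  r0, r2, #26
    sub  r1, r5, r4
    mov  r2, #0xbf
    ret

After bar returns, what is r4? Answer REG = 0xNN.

REG = 0xf8

prologue: push r0 → mem[0x8a]=0x8f, sp=0x8a
prologue: push r4 → mem[0x89]=0xf8, sp=0x89
body[0] add  r4, r4, r4 → r4=0xf0
body[1] add  r0, r2, #26 → r0=0xff
body[2] sub  r1, r5, r4 → r1=0xcb
body[3] mov  r2, #0xbf → r2=0xbf
epilogue: pop r4=0xf8, sp=0x8a
epilogue: pop r0=0x8f, sp=0x8b
r4 is callee-saved → restored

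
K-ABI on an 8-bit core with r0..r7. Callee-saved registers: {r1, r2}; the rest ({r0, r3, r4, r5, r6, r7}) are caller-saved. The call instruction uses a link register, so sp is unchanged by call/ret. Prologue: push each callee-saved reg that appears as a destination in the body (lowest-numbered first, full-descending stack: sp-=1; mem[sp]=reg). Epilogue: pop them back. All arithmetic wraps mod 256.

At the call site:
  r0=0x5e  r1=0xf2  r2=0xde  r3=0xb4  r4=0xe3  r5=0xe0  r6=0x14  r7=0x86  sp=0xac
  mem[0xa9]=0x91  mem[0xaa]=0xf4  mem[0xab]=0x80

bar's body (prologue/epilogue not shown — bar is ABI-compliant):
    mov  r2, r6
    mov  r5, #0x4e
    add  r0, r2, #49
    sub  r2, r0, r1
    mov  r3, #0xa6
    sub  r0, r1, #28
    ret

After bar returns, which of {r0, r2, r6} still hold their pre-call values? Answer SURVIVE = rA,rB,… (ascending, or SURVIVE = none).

SURVIVE = r2,r6

prologue: push r2 → mem[0xab]=0xde, sp=0xab
body[0] mov  r2, r6 → r2=0x14
body[1] mov  r5, #0x4e → r5=0x4e
body[2] add  r0, r2, #49 → r0=0x45
body[3] sub  r2, r0, r1 → r2=0x53
body[4] mov  r3, #0xa6 → r3=0xa6
body[5] sub  r0, r1, #28 → r0=0xd6
epilogue: pop r2=0xde, sp=0xac
r0: caller-saved, written=True
r2: callee-saved, written=True
r6: caller-saved, written=False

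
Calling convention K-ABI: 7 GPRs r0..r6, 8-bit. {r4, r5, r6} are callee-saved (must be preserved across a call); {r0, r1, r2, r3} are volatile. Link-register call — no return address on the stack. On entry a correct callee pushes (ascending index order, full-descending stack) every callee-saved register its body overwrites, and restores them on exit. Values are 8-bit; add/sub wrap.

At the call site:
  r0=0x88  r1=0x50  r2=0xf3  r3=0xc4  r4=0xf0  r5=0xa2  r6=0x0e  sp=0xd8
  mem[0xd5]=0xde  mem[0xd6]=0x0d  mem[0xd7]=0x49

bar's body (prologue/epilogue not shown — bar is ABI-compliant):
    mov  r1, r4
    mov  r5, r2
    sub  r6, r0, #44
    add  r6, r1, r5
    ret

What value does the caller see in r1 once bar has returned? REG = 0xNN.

prologue: push r5 -> mem[0xd7]=0xa2, sp=0xd7
prologue: push r6 -> mem[0xd6]=0x0e, sp=0xd6
body[0] mov  r1, r4 -> r1=0xf0
body[1] mov  r5, r2 -> r5=0xf3
body[2] sub  r6, r0, #44 -> r6=0x5c
body[3] add  r6, r1, r5 -> r6=0xe3
epilogue: pop r6=0x0e, sp=0xd7
epilogue: pop r5=0xa2, sp=0xd8
r1 is caller-saved -> body value

REG = 0xf0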